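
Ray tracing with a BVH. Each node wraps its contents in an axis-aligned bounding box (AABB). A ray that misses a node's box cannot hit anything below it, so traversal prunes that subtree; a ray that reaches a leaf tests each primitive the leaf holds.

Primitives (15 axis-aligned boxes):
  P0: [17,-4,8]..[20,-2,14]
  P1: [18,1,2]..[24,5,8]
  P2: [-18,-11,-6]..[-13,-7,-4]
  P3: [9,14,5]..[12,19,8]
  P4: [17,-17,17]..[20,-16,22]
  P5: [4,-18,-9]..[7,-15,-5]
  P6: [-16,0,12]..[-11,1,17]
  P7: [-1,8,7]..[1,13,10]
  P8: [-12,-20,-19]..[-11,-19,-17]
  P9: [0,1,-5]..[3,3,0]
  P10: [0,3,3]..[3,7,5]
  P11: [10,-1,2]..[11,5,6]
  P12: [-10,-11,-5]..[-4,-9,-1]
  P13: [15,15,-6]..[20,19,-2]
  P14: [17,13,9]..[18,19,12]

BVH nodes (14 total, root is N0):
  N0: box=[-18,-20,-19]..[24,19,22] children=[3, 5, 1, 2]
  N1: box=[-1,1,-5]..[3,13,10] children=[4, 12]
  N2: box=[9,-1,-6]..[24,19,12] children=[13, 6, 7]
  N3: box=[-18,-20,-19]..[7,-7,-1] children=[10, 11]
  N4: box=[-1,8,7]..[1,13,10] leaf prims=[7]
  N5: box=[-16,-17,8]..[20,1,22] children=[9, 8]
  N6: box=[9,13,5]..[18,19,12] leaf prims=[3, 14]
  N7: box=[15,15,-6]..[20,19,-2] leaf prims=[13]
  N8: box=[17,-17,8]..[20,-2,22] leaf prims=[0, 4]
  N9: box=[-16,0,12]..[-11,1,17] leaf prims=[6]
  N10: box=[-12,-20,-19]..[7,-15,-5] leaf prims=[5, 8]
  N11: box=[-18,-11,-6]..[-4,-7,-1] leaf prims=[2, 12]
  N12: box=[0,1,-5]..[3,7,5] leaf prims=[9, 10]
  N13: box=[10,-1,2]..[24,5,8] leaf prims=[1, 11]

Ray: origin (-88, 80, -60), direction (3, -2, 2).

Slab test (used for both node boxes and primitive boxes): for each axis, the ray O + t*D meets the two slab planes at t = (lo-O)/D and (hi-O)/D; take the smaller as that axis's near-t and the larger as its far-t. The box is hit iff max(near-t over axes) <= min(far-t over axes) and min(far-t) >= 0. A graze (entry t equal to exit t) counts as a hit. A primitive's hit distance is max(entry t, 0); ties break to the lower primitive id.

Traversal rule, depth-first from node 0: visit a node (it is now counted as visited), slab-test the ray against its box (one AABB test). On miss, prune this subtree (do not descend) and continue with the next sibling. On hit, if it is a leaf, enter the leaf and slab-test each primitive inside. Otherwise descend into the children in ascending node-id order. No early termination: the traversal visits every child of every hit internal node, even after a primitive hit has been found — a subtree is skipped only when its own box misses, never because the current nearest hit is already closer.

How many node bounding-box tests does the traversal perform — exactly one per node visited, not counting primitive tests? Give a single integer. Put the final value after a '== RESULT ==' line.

Traverse from the root:
N0 x:[70/3,112/3] y:[61/2,50] z:[41/2,41] -> hit [61/2,112/3], descend [1, 2, 3, 5]
  N1 x:[29,91/3] y:[67/2,79/2] z:[55/2,35] -> miss, prune
  N2 x:[97/3,112/3] y:[61/2,81/2] z:[27,36] -> hit [97/3,36], descend [6, 7, 13]
    N6 x:[97/3,106/3] y:[61/2,67/2] z:[65/2,36] -> hit [65/2,67/2] leaf, test {P3@t=65/2, P14(miss)}
    N7 x:[103/3,36] y:[61/2,65/2] z:[27,29] -> miss, prune
    N13 x:[98/3,112/3] y:[75/2,81/2] z:[31,34] -> miss, prune
  N3 x:[70/3,95/3] y:[87/2,50] z:[41/2,59/2] -> miss, prune
  N5 x:[24,36] y:[79/2,97/2] z:[34,41] -> miss, prune

Summary -> nodes [0, 1, 2, 6, 7, 13, 3, 5]; box-tests=8; leaf-entries=1; first=P3

== RESULT ==
8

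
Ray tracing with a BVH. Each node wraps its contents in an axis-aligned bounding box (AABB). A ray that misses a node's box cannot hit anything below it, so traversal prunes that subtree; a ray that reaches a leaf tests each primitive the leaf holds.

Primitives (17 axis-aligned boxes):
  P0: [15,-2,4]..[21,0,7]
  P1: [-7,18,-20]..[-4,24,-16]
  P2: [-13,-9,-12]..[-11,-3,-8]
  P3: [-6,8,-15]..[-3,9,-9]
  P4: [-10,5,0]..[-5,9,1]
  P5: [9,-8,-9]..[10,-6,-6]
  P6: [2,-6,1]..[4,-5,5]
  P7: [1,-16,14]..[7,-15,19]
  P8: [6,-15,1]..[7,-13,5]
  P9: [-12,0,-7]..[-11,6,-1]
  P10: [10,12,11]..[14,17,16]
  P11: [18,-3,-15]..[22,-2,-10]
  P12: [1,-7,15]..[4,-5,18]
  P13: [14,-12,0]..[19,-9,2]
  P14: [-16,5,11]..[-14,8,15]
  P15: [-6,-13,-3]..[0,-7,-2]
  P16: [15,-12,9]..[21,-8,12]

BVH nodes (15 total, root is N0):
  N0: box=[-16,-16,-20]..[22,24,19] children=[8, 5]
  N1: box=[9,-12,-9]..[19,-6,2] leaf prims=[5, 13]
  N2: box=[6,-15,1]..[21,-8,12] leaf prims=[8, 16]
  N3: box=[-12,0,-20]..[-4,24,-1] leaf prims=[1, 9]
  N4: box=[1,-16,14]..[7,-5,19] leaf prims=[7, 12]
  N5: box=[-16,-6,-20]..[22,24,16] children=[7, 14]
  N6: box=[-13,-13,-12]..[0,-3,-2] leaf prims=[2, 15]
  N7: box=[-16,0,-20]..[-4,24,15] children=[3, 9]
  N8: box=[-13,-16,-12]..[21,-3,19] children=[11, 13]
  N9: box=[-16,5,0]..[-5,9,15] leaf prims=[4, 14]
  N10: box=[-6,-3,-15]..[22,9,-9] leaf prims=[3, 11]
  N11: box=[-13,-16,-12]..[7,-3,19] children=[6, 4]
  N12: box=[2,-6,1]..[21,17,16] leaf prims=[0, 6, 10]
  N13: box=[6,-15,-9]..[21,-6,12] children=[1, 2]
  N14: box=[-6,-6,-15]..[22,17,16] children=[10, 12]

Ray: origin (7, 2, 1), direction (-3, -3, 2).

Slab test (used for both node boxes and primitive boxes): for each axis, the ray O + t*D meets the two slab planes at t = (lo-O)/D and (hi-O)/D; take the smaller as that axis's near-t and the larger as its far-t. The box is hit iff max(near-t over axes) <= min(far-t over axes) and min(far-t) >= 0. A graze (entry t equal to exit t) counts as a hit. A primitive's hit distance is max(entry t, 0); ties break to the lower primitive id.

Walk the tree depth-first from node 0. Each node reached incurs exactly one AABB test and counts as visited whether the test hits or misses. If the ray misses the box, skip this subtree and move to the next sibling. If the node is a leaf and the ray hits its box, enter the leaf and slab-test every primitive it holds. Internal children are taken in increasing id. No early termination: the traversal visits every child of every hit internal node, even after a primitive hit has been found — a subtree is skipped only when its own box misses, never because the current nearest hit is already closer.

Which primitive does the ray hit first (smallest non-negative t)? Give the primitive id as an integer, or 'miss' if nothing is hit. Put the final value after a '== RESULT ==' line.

Walk:
N0 x:[-5,23/3] y:[-22/3,6] z:[-21/2,9] -> hit [-5,6], descend [5, 8]
  N5 x:[-5,23/3] y:[-22/3,8/3] z:[-21/2,15/2] -> hit [-5,8/3], descend [7, 14]
    N7 x:[11/3,23/3] y:[-22/3,2/3] z:[-21/2,7] -> miss, prune
    N14 x:[-5,13/3] y:[-5,8/3] z:[-8,15/2] -> hit [-5,8/3], descend [10, 12]
      N10 x:[-5,13/3] y:[-7/3,5/3] z:[-8,-5] -> miss, prune
      N12 x:[-14/3,5/3] y:[-5,8/3] z:[0,15/2] -> hit [0,5/3] leaf, test {P0(miss), P6(miss), P10(miss)}
  N8 x:[-14/3,20/3] y:[5/3,6] z:[-13/2,9] -> hit [5/3,6], descend [11, 13]
    N11 x:[0,20/3] y:[5/3,6] z:[-13/2,9] -> hit [5/3,6], descend [4, 6]
      N4 x:[0,2] y:[7/3,6] z:[13/2,9] -> miss, prune
      N6 x:[7/3,20/3] y:[5/3,5] z:[-13/2,-3/2] -> miss, prune
    N13 x:[-14/3,1/3] y:[8/3,17/3] z:[-5,11/2] -> miss, prune

order=[0, 5, 7, 14, 10, 12, 8, 11, 4, 6, 13]  |boxes|=11  |leaves|=1  hit=miss

== RESULT ==
miss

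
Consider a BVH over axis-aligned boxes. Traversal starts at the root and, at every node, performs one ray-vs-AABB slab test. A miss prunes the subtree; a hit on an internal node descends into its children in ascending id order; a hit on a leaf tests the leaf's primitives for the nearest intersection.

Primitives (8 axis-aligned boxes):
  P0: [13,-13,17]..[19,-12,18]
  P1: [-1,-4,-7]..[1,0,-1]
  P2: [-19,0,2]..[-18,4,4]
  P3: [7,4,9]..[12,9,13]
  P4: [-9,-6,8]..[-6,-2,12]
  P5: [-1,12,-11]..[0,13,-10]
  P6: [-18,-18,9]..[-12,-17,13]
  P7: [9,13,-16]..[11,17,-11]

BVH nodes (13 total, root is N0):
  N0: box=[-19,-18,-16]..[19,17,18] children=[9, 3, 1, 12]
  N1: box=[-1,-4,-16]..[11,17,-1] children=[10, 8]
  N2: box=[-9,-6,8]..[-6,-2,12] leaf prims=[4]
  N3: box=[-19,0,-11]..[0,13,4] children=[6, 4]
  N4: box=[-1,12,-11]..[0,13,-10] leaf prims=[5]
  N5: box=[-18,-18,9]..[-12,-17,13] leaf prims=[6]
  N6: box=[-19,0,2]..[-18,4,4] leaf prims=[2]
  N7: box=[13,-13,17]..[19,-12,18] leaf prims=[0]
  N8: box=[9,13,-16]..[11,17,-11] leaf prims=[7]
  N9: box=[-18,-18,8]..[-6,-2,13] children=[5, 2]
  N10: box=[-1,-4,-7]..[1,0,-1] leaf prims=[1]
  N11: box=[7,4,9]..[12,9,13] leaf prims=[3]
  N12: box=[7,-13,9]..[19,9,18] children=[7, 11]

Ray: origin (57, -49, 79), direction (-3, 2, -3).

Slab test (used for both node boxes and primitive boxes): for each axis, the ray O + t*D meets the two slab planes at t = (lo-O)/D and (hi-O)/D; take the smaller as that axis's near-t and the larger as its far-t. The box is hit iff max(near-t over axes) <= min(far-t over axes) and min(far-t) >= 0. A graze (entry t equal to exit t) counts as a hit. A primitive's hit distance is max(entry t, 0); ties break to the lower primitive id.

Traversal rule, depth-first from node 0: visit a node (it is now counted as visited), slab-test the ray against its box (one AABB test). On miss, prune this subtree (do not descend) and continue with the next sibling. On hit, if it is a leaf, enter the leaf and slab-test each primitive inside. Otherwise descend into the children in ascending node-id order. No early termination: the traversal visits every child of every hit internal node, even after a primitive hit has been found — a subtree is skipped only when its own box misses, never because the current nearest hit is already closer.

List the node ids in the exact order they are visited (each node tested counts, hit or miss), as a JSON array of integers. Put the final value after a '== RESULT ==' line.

Trace the traversal:
N0 x:[38/3,76/3] y:[31/2,33] z:[61/3,95/3] -> hit [61/3,76/3], descend [1, 3, 9, 12]
  N1 x:[46/3,58/3] y:[45/2,33] z:[80/3,95/3] -> miss, prune
  N3 x:[19,76/3] y:[49/2,31] z:[25,30] -> hit [25,76/3], descend [4, 6]
    N4 x:[19,58/3] y:[61/2,31] z:[89/3,30] -> miss, prune
    N6 x:[25,76/3] y:[49/2,53/2] z:[25,77/3] -> hit [25,76/3] leaf, test {P2@t=25}
  N9 x:[21,25] y:[31/2,47/2] z:[22,71/3] -> hit [22,47/2], descend [2, 5]
    N2 x:[21,22] y:[43/2,47/2] z:[67/3,71/3] -> miss, prune
    N5 x:[23,25] y:[31/2,16] z:[22,70/3] -> miss, prune
  N12 x:[38/3,50/3] y:[18,29] z:[61/3,70/3] -> miss, prune

9 AABB tests over nodes [0, 1, 3, 4, 6, 9, 2, 5, 12]; 1 leaf entered; closest P2.

== RESULT ==
[0, 1, 3, 4, 6, 9, 2, 5, 12]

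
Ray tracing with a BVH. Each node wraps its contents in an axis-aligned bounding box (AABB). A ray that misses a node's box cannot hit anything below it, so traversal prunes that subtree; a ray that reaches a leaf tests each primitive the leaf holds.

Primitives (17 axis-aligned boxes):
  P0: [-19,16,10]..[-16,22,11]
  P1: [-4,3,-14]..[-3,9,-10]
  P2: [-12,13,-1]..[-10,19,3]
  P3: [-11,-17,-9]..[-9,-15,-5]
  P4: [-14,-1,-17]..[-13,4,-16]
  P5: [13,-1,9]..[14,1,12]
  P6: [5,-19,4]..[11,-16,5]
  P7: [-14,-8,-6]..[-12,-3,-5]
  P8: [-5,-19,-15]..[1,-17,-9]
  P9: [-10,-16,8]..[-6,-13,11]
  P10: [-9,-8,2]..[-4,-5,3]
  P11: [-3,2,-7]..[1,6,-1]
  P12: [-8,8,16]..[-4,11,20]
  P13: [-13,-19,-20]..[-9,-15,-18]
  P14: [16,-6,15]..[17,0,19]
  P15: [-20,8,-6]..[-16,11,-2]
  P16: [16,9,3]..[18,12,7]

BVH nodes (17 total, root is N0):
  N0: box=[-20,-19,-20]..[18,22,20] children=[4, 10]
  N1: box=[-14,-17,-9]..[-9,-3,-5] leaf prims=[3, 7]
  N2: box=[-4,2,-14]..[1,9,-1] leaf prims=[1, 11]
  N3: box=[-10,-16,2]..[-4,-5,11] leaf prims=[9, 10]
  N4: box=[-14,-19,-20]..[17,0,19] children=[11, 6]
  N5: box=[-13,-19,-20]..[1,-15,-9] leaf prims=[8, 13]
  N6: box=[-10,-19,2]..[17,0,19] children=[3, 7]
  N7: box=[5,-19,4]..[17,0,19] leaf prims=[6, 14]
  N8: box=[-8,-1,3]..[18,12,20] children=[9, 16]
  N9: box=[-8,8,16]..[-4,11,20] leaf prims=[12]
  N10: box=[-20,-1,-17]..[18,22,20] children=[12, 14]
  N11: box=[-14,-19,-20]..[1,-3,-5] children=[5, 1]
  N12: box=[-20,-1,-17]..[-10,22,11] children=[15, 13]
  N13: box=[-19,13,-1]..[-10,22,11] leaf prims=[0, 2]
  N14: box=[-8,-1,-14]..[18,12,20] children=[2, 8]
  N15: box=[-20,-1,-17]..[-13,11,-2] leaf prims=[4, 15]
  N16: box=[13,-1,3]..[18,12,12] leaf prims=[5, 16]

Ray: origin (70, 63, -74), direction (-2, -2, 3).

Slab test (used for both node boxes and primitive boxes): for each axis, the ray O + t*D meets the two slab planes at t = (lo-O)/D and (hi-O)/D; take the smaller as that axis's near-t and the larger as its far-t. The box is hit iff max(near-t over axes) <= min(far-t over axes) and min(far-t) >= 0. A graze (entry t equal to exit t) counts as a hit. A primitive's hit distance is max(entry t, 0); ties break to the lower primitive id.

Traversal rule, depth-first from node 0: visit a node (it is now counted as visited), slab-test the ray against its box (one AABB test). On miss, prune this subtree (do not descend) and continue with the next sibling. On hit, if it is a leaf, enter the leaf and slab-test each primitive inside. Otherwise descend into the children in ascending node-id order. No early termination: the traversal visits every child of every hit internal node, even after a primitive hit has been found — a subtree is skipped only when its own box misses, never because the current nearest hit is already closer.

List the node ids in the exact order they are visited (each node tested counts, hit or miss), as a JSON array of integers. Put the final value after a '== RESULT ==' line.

Traverse from the root:
N0 x:[26,45] y:[41/2,41] z:[18,94/3] -> hit [26,94/3], descend [4, 10]
  N4 x:[53/2,42] y:[63/2,41] z:[18,31] -> miss, prune
  N10 x:[26,45] y:[41/2,32] z:[19,94/3] -> hit [26,94/3], descend [12, 14]
    N12 x:[40,45] y:[41/2,32] z:[19,85/3] -> miss, prune
    N14 x:[26,39] y:[51/2,32] z:[20,94/3] -> hit [26,94/3], descend [2, 8]
      N2 x:[69/2,37] y:[27,61/2] z:[20,73/3] -> miss, prune
      N8 x:[26,39] y:[51/2,32] z:[77/3,94/3] -> hit [26,94/3], descend [9, 16]
        N9 x:[37,39] y:[26,55/2] z:[30,94/3] -> miss, prune
        N16 x:[26,57/2] y:[51/2,32] z:[77/3,86/3] -> hit [26,57/2] leaf, test {P5(miss), P16@t=26}

Visited [0, 4, 10, 12, 14, 2, 8, 9, 16]. Tests: 9 box, 1 leaf. Nearest: P16.

== RESULT ==
[0, 4, 10, 12, 14, 2, 8, 9, 16]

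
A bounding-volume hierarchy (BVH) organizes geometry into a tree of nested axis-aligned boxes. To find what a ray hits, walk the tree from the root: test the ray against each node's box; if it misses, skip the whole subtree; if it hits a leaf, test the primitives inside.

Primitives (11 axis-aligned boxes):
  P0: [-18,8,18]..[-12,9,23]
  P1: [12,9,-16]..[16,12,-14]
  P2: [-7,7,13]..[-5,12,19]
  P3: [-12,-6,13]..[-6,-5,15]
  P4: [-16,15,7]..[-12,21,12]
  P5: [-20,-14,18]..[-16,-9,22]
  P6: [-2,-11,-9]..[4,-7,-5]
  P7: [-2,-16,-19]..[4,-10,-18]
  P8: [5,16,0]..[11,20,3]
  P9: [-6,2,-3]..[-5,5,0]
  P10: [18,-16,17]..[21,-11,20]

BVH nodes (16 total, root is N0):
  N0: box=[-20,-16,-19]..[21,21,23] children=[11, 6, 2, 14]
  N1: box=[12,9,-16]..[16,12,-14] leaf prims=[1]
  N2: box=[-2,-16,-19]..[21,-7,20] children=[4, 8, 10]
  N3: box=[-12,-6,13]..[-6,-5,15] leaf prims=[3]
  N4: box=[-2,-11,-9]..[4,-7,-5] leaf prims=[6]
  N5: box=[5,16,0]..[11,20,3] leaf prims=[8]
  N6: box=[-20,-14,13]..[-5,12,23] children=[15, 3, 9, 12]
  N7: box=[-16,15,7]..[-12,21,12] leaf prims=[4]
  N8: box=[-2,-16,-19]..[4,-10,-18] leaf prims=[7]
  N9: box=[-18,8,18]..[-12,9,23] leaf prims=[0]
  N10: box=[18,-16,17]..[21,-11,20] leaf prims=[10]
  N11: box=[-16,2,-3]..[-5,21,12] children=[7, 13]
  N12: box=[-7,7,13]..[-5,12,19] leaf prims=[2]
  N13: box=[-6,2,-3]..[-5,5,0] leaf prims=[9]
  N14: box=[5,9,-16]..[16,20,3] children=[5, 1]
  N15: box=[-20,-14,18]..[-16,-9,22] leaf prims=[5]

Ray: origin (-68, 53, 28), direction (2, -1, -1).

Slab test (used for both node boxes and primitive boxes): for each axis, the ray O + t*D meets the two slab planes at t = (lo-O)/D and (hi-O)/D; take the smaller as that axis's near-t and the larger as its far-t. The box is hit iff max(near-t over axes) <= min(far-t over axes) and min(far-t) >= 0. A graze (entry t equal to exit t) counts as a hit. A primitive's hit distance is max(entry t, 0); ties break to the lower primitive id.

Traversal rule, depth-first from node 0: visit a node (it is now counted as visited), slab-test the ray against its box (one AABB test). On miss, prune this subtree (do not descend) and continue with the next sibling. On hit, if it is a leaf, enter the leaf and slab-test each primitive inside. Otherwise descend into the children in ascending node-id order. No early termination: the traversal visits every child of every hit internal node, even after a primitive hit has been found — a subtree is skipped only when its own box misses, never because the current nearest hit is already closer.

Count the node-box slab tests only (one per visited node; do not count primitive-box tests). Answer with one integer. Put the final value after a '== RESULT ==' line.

Walk:
N0 x:[24,89/2] y:[32,69] z:[5,47] -> hit [32,89/2], descend [2, 6, 11, 14]
  N2 x:[33,89/2] y:[60,69] z:[8,47] -> miss, prune
  N6 x:[24,63/2] y:[41,67] z:[5,15] -> miss, prune
  N11 x:[26,63/2] y:[32,51] z:[16,31] -> miss, prune
  N14 x:[73/2,42] y:[33,44] z:[25,44] -> hit [73/2,42], descend [1, 5]
    N1 x:[40,42] y:[41,44] z:[42,44] -> hit [42,42] leaf, test {P1@t=42}
    N5 x:[73/2,79/2] y:[33,37] z:[25,28] -> miss, prune

Visited [0, 2, 6, 11, 14, 1, 5]. Tests: 7 box, 1 leaf. Nearest: P1.

== RESULT ==
7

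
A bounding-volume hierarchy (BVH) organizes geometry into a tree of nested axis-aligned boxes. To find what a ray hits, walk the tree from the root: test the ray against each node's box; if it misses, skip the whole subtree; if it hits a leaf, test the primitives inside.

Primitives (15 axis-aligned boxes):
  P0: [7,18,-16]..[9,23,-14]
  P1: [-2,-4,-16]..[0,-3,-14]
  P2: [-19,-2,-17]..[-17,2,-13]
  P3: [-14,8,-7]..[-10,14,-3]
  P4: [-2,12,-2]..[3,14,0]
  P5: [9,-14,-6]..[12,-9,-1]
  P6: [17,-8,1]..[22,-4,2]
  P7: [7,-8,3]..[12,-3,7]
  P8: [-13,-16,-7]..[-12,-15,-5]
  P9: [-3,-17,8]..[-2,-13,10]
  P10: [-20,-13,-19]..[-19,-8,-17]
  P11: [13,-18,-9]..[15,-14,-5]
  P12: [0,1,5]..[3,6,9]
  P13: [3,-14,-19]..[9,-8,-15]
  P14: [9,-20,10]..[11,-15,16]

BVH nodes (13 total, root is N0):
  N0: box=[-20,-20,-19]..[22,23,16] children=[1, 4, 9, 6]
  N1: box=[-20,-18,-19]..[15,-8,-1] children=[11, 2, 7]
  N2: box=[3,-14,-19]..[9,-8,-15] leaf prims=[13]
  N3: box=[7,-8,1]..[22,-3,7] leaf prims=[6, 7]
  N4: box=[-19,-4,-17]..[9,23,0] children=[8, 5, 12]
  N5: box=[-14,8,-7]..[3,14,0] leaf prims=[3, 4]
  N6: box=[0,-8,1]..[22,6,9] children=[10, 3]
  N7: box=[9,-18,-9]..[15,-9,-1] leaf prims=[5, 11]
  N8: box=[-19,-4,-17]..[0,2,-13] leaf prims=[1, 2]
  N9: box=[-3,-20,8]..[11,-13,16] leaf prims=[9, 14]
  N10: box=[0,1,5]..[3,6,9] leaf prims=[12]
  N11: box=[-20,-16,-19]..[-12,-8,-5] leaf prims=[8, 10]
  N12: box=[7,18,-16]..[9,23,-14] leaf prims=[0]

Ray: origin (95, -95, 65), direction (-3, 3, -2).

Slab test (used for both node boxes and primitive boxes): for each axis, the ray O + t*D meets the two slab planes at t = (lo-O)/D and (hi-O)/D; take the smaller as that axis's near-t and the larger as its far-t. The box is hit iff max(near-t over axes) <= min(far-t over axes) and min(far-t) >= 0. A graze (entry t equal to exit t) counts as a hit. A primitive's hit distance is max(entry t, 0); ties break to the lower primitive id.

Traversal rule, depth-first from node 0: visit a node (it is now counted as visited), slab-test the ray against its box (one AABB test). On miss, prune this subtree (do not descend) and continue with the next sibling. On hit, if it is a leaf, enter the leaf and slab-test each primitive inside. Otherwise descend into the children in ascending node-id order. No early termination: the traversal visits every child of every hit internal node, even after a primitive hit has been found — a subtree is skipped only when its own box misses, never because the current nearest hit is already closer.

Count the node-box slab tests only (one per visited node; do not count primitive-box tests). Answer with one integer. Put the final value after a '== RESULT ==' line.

Traverse from the root:
N0 x:[73/3,115/3] y:[25,118/3] z:[49/2,42] -> hit [25,115/3], descend [1, 4, 6, 9]
  N1 x:[80/3,115/3] y:[77/3,29] z:[33,42] -> miss, prune
  N4 x:[86/3,38] y:[91/3,118/3] z:[65/2,41] -> hit [65/2,38], descend [5, 8, 12]
    N5 x:[92/3,109/3] y:[103/3,109/3] z:[65/2,36] -> hit [103/3,36] leaf, test {P3@t=35, P4(miss)}
    N8 x:[95/3,38] y:[91/3,97/3] z:[39,41] -> miss, prune
    N12 x:[86/3,88/3] y:[113/3,118/3] z:[79/2,81/2] -> miss, prune
  N6 x:[73/3,95/3] y:[29,101/3] z:[28,32] -> hit [29,95/3], descend [3, 10]
    N3 x:[73/3,88/3] y:[29,92/3] z:[29,32] -> hit [29,88/3] leaf, test {P6(miss), P7@t=29}
    N10 x:[92/3,95/3] y:[32,101/3] z:[28,30] -> miss, prune
  N9 x:[28,98/3] y:[25,82/3] z:[49/2,57/2] -> miss, prune

10 AABB tests over nodes [0, 1, 4, 5, 8, 12, 6, 3, 10, 9]; 2 leaves entered; closest P7.

== RESULT ==
10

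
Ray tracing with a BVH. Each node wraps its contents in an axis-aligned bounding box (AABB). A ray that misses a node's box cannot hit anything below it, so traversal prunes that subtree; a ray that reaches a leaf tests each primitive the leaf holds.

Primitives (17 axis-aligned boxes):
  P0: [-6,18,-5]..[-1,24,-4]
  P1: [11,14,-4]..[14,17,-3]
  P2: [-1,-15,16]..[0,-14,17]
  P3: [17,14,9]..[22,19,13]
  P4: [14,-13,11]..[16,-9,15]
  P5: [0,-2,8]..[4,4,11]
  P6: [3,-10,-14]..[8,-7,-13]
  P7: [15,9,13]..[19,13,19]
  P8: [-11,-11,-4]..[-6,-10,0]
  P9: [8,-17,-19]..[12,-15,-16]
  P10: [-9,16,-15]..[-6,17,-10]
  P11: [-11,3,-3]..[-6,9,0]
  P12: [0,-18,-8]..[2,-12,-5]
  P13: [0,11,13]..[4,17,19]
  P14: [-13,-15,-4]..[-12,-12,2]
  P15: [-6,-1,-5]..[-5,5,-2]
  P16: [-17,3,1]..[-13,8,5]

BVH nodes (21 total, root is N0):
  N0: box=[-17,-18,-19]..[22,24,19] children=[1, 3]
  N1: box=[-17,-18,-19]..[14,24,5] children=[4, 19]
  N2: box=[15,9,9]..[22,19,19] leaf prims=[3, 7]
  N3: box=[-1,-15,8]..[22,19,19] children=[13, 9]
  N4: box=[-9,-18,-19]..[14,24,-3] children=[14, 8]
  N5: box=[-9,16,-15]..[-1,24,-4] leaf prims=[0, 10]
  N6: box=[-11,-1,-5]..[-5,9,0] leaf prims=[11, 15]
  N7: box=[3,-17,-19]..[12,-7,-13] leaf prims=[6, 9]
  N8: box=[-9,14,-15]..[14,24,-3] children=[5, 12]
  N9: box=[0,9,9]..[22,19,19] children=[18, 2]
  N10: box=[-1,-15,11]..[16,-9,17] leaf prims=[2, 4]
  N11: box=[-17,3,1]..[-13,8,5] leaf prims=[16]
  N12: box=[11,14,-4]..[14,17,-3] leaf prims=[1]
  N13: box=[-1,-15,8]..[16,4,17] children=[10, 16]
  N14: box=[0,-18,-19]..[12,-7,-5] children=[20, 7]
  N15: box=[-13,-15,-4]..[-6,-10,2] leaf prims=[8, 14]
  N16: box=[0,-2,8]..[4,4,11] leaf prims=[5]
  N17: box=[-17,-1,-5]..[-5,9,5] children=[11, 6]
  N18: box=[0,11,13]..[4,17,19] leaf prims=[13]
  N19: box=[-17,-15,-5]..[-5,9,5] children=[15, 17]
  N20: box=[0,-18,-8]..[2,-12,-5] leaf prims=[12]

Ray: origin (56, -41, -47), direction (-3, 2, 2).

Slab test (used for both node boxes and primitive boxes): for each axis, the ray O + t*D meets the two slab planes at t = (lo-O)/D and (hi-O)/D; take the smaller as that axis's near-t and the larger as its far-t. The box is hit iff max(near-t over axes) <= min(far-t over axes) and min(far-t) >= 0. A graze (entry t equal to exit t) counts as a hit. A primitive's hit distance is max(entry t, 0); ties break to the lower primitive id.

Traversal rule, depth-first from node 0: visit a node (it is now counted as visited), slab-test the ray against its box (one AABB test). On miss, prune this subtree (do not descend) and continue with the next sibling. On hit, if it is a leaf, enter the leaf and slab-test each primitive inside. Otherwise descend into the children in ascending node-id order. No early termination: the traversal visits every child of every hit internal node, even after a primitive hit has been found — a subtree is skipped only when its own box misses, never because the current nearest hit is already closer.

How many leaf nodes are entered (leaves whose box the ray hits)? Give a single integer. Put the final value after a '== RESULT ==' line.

Traverse from the root:
N0 x:[34/3,73/3] y:[23/2,65/2] z:[14,33] -> hit [14,73/3], descend [1, 3]
  N1 x:[14,73/3] y:[23/2,65/2] z:[14,26] -> hit [14,73/3], descend [4, 19]
    N4 x:[14,65/3] y:[23/2,65/2] z:[14,22] -> hit [14,65/3], descend [8, 14]
      N8 x:[14,65/3] y:[55/2,65/2] z:[16,22] -> miss, prune
      N14 x:[44/3,56/3] y:[23/2,17] z:[14,21] -> hit [44/3,17], descend [7, 20]
        N7 x:[44/3,53/3] y:[12,17] z:[14,17] -> hit [44/3,17] leaf, test {P6@t=33/2, P9(miss)}
        N20 x:[18,56/3] y:[23/2,29/2] z:[39/2,21] -> miss, prune
    N19 x:[61/3,73/3] y:[13,25] z:[21,26] -> hit [21,73/3], descend [15, 17]
      N15 x:[62/3,23] y:[13,31/2] z:[43/2,49/2] -> miss, prune
      N17 x:[61/3,73/3] y:[20,25] z:[21,26] -> hit [21,73/3], descend [6, 11]
        N6 x:[61/3,67/3] y:[20,25] z:[21,47/2] -> hit [21,67/3] leaf, test {P11@t=22, P15(miss)}
        N11 x:[23,73/3] y:[22,49/2] z:[24,26] -> hit [24,73/3] leaf, test {P16@t=24}
  N3 x:[34/3,19] y:[13,30] z:[55/2,33] -> miss, prune

order=[0, 1, 4, 8, 14, 7, 20, 19, 15, 17, 6, 11, 3]  |boxes|=13  |leaves|=3  hit=P6

== RESULT ==
3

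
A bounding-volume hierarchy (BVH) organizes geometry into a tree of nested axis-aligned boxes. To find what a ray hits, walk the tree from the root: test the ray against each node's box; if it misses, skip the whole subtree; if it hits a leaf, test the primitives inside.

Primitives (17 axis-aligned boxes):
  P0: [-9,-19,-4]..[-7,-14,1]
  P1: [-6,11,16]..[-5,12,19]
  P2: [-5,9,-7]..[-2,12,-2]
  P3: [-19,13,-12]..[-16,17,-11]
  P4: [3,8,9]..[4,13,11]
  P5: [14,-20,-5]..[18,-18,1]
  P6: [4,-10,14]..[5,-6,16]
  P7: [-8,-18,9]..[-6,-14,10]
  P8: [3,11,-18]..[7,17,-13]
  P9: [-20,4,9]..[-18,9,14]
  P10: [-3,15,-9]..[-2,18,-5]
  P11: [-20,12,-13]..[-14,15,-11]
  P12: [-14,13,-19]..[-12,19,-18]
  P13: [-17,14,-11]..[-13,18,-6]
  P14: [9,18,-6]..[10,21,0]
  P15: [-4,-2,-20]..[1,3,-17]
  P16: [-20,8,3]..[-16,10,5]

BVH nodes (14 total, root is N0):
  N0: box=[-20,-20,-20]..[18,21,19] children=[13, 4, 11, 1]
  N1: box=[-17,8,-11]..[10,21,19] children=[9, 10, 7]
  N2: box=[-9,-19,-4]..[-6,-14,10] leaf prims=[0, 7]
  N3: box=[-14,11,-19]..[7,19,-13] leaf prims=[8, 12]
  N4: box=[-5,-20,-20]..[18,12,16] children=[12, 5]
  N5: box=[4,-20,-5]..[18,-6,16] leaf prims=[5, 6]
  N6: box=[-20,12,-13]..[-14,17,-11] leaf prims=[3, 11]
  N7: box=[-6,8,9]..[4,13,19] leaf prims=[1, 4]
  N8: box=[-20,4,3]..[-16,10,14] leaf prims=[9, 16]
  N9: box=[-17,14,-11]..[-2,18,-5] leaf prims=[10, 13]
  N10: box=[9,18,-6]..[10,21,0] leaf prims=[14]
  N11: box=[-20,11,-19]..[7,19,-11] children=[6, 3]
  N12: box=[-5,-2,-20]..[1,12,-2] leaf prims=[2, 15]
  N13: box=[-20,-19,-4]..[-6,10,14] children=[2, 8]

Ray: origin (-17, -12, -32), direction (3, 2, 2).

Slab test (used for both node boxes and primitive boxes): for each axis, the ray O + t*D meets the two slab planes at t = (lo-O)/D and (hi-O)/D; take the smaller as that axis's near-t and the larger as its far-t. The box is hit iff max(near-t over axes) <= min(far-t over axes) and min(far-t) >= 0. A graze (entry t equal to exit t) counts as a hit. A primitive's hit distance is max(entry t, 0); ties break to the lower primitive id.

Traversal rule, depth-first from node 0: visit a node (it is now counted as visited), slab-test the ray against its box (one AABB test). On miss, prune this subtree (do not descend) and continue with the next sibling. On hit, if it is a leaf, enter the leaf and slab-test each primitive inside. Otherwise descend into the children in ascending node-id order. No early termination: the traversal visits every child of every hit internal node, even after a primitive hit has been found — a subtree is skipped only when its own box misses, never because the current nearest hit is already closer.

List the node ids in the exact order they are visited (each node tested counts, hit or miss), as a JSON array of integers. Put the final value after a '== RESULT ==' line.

Walk:
N0 x:[-1,35/3] y:[-4,33/2] z:[6,51/2] -> hit [6,35/3], descend [1, 4, 11, 13]
  N1 x:[0,9] y:[10,33/2] z:[21/2,51/2] -> miss, prune
  N4 x:[4,35/3] y:[-4,12] z:[6,24] -> hit [6,35/3], descend [5, 12]
    N5 x:[7,35/3] y:[-4,3] z:[27/2,24] -> miss, prune
    N12 x:[4,6] y:[5,12] z:[6,15] -> hit [6,6] leaf, test {P2(miss), P15@t=6}
  N11 x:[-1,8] y:[23/2,31/2] z:[13/2,21/2] -> miss, prune
  N13 x:[-1,11/3] y:[-7/2,11] z:[14,23] -> miss, prune

Visited [0, 1, 4, 5, 12, 11, 13]. Tests: 7 box, 1 leaf. Nearest: P15.

== RESULT ==
[0, 1, 4, 5, 12, 11, 13]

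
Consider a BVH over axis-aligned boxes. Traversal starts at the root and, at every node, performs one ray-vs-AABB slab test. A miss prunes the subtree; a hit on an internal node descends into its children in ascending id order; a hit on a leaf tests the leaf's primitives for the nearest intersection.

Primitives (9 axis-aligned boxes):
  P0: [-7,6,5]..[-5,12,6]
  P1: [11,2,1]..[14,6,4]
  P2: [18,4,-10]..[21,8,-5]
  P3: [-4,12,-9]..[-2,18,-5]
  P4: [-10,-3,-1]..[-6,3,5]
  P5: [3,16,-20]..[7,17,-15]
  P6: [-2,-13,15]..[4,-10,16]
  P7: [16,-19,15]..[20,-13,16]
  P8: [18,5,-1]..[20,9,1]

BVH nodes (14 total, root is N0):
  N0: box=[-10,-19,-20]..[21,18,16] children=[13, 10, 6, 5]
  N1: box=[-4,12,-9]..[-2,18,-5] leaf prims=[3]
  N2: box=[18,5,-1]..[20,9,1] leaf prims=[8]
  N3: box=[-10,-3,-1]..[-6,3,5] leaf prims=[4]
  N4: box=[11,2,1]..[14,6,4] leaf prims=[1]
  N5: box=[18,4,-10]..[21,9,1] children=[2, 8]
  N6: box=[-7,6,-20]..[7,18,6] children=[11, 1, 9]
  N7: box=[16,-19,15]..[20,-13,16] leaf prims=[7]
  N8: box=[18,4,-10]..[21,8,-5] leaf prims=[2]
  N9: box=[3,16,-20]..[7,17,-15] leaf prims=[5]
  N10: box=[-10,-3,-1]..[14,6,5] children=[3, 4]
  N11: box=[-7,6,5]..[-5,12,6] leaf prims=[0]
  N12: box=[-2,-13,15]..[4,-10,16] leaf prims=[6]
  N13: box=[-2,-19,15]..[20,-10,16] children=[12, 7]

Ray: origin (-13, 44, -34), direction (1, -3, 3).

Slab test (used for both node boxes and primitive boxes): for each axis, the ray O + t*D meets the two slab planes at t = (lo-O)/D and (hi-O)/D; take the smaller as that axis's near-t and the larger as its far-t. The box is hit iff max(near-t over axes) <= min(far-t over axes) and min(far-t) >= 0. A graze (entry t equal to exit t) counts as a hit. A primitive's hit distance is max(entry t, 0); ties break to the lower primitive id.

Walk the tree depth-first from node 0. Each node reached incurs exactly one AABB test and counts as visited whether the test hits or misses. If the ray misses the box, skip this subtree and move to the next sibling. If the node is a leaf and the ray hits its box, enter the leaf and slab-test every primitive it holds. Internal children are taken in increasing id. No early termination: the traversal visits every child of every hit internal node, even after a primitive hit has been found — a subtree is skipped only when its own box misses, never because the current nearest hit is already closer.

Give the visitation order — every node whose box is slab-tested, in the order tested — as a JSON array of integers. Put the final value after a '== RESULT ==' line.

Traverse from the root:
N0 x:[3,34] y:[26/3,21] z:[14/3,50/3] -> hit [26/3,50/3], descend [5, 6, 10, 13]
  N5 x:[31,34] y:[35/3,40/3] z:[8,35/3] -> miss, prune
  N6 x:[6,20] y:[26/3,38/3] z:[14/3,40/3] -> hit [26/3,38/3], descend [1, 9, 11]
    N1 x:[9,11] y:[26/3,32/3] z:[25/3,29/3] -> hit [9,29/3] leaf, test {P3@t=9}
    N9 x:[16,20] y:[9,28/3] z:[14/3,19/3] -> miss, prune
    N11 x:[6,8] y:[32/3,38/3] z:[13,40/3] -> miss, prune
  N10 x:[3,27] y:[38/3,47/3] z:[11,13] -> hit [38/3,13], descend [3, 4]
    N3 x:[3,7] y:[41/3,47/3] z:[11,13] -> miss, prune
    N4 x:[24,27] y:[38/3,14] z:[35/3,38/3] -> miss, prune
  N13 x:[11,33] y:[18,21] z:[49/3,50/3] -> miss, prune

10 AABB tests over nodes [0, 5, 6, 1, 9, 11, 10, 3, 4, 13]; 1 leaf entered; closest P3.

== RESULT ==
[0, 5, 6, 1, 9, 11, 10, 3, 4, 13]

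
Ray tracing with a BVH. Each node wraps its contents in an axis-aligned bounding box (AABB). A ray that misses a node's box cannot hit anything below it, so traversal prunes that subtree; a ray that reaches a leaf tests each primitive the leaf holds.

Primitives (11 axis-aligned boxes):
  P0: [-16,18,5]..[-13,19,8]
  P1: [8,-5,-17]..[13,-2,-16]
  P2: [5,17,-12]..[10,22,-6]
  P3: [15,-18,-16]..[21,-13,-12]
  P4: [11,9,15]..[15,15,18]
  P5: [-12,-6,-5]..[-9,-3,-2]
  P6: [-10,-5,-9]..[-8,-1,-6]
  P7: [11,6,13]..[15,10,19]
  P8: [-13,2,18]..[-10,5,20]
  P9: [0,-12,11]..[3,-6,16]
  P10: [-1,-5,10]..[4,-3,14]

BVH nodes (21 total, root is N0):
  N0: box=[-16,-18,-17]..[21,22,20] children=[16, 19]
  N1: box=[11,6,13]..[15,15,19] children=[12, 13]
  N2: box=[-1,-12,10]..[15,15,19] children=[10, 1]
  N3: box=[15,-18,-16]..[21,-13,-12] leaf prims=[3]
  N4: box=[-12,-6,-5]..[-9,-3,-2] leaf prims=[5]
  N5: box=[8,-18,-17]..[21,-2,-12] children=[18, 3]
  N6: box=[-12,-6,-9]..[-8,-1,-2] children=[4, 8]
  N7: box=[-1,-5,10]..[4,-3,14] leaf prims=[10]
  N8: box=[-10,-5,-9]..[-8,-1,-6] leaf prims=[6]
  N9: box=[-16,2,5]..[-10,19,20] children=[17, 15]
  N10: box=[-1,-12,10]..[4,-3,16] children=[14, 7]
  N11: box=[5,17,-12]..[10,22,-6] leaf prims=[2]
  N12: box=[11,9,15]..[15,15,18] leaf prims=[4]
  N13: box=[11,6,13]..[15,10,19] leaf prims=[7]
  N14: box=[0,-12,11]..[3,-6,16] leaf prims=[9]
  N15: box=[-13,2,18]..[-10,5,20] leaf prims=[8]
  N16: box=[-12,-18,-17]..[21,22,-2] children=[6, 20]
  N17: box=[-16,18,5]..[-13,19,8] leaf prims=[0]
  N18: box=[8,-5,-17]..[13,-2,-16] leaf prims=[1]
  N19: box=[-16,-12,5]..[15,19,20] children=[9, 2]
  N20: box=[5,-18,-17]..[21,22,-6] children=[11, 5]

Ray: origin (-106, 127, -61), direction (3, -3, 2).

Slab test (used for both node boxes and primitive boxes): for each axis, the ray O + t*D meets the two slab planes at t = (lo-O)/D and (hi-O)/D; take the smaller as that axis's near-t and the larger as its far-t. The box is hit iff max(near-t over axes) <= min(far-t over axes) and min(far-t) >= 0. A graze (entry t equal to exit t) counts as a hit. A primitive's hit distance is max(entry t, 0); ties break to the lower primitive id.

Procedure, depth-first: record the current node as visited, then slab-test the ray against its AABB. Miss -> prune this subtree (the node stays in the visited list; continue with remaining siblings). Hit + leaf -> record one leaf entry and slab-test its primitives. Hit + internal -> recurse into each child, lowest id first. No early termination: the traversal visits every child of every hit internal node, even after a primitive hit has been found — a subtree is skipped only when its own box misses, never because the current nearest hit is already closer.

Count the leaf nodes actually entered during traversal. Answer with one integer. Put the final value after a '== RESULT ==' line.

Walk:
N0 x:[30,127/3] y:[35,145/3] z:[22,81/2] -> hit [35,81/2], descend [16, 19]
  N16 x:[94/3,127/3] y:[35,145/3] z:[22,59/2] -> miss, prune
  N19 x:[30,121/3] y:[36,139/3] z:[33,81/2] -> hit [36,121/3], descend [2, 9]
    N2 x:[35,121/3] y:[112/3,139/3] z:[71/2,40] -> hit [112/3,40], descend [1, 10]
      N1 x:[39,121/3] y:[112/3,121/3] z:[37,40] -> hit [39,40], descend [12, 13]
        N12 x:[39,121/3] y:[112/3,118/3] z:[38,79/2] -> hit [39,118/3] leaf, test {P4@t=39}
        N13 x:[39,121/3] y:[39,121/3] z:[37,40] -> hit [39,40] leaf, test {P7@t=39}
      N10 x:[35,110/3] y:[130/3,139/3] z:[71/2,77/2] -> miss, prune
    N9 x:[30,32] y:[36,125/3] z:[33,81/2] -> miss, prune

Visited [0, 16, 19, 2, 1, 12, 13, 10, 9]. Tests: 9 box, 2 leaf. Nearest: P4.

== RESULT ==
2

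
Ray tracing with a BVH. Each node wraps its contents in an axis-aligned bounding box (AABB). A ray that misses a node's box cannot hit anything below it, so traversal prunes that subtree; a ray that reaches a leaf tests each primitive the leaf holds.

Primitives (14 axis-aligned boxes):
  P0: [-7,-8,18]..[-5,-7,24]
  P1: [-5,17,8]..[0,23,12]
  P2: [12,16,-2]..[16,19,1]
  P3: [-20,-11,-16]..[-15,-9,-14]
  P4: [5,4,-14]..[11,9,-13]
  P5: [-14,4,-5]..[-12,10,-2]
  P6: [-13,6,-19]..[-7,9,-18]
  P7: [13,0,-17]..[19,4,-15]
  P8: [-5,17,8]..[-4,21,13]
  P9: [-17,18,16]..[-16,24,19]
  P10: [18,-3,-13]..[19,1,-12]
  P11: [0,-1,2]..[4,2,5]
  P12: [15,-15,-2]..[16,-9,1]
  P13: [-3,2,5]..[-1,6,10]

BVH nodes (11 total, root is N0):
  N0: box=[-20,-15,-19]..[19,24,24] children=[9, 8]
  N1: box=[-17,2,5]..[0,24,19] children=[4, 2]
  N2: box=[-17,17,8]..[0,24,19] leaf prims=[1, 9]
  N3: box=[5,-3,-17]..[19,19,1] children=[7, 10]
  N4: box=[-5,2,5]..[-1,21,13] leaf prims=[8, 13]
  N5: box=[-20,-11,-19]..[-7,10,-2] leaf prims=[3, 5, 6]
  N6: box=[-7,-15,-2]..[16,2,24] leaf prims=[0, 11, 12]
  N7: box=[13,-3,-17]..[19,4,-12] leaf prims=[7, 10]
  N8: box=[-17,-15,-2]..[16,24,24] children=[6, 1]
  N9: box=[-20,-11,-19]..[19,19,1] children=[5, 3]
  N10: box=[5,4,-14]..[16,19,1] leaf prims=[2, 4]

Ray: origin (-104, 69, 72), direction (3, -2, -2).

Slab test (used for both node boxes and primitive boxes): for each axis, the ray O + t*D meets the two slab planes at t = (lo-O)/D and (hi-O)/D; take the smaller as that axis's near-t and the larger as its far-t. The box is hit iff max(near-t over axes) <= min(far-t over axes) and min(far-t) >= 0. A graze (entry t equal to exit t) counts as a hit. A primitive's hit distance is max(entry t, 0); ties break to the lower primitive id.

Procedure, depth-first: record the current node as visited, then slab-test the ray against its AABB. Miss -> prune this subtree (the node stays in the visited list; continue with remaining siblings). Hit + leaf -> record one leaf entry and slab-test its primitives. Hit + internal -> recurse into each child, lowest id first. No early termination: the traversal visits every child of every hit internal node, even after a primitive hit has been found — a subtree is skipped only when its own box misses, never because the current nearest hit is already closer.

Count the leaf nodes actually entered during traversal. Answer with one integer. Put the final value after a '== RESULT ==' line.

Trace the traversal:
N0 x:[28,41] y:[45/2,42] z:[24,91/2] -> hit [28,41], descend [8, 9]
  N8 x:[29,40] y:[45/2,42] z:[24,37] -> hit [29,37], descend [1, 6]
    N1 x:[29,104/3] y:[45/2,67/2] z:[53/2,67/2] -> hit [29,67/2], descend [2, 4]
      N2 x:[29,104/3] y:[45/2,26] z:[53/2,32] -> miss, prune
      N4 x:[33,103/3] y:[24,67/2] z:[59/2,67/2] -> hit [33,67/2] leaf, test {P8(miss), P13(miss)}
    N6 x:[97/3,40] y:[67/2,42] z:[24,37] -> hit [67/2,37] leaf, test {P0(miss), P11@t=104/3, P12(miss)}
  N9 x:[28,41] y:[25,40] z:[71/2,91/2] -> hit [71/2,40], descend [3, 5]
    N3 x:[109/3,41] y:[25,36] z:[71/2,89/2] -> miss, prune
    N5 x:[28,97/3] y:[59/2,40] z:[37,91/2] -> miss, prune

9 AABB tests over nodes [0, 8, 1, 2, 4, 6, 9, 3, 5]; 2 leaves entered; closest P11.

== RESULT ==
2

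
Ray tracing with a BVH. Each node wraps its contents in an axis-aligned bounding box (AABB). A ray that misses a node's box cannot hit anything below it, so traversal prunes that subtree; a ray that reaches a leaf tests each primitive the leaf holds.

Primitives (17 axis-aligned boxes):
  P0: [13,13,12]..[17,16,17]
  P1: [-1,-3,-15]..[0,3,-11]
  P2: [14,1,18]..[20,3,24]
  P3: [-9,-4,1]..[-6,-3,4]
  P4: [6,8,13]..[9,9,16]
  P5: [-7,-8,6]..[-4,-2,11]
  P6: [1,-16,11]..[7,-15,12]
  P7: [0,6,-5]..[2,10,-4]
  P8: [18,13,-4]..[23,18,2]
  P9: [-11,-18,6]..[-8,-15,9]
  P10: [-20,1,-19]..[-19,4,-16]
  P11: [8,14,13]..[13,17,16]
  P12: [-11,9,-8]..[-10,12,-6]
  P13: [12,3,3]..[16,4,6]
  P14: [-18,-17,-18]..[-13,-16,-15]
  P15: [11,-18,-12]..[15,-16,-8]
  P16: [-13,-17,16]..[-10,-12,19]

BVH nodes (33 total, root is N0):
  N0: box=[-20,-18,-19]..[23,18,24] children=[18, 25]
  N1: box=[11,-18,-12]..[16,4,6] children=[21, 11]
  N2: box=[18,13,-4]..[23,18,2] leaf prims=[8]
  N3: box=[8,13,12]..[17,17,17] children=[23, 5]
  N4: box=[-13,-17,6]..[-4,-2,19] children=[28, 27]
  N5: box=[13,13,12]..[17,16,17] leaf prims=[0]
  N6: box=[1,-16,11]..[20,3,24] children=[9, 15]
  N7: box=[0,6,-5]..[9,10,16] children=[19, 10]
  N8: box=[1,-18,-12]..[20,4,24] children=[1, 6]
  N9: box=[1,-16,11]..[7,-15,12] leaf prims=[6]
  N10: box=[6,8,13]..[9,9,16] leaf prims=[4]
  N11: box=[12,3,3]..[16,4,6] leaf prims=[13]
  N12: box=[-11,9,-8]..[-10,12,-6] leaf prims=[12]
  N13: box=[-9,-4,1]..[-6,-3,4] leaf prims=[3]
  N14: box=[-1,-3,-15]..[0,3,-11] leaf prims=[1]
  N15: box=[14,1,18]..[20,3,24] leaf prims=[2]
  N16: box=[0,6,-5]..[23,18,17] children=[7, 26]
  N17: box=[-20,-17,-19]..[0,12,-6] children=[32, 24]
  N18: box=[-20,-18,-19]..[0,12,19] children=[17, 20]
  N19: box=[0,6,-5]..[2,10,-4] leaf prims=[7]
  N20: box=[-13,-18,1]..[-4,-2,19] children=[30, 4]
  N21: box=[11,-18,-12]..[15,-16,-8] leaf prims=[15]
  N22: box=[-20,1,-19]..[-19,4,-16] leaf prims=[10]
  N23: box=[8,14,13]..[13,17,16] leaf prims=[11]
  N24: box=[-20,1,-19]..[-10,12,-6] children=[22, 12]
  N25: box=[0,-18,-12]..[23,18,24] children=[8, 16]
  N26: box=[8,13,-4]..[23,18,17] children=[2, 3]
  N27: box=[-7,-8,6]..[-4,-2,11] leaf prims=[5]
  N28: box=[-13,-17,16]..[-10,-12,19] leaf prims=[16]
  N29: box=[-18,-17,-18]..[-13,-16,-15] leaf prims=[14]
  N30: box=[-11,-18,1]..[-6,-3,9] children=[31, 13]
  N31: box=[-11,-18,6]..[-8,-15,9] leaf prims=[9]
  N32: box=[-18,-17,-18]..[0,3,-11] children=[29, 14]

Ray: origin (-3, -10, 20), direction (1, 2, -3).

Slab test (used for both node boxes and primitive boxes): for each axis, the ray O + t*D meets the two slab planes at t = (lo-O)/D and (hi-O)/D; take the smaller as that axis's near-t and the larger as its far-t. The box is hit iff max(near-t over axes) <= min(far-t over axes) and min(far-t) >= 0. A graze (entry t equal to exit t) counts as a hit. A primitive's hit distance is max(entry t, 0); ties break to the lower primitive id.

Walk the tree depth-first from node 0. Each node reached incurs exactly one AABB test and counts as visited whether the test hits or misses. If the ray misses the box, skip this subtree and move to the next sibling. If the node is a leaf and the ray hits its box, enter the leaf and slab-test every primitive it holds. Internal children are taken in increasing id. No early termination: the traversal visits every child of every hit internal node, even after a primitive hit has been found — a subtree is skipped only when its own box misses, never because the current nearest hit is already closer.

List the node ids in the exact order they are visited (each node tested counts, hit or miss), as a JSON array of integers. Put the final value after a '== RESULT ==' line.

Trace the traversal:
N0 x:[-17,26] y:[-4,14] z:[-4/3,13] -> hit [-4/3,13], descend [18, 25]
  N18 x:[-17,3] y:[-4,11] z:[1/3,13] -> hit [1/3,3], descend [17, 20]
    N17 x:[-17,3] y:[-7/2,11] z:[26/3,13] -> miss, prune
    N20 x:[-10,-1] y:[-4,4] z:[1/3,19/3] -> miss, prune
  N25 x:[3,26] y:[-4,14] z:[-4/3,32/3] -> hit [3,32/3], descend [8, 16]
    N8 x:[4,23] y:[-4,7] z:[-4/3,32/3] -> hit [4,7], descend [1, 6]
      N1 x:[14,19] y:[-4,7] z:[14/3,32/3] -> miss, prune
      N6 x:[4,23] y:[-3,13/2] z:[-4/3,3] -> miss, prune
    N16 x:[3,26] y:[8,14] z:[1,25/3] -> hit [8,25/3], descend [7, 26]
      N7 x:[3,12] y:[8,10] z:[4/3,25/3] -> hit [8,25/3], descend [10, 19]
        N10 x:[9,12] y:[9,19/2] z:[4/3,7/3] -> miss, prune
        N19 x:[3,5] y:[8,10] z:[8,25/3] -> miss, prune
      N26 x:[11,26] y:[23/2,14] z:[1,8] -> miss, prune

Summary -> nodes [0, 18, 17, 20, 25, 8, 1, 6, 16, 7, 10, 19, 26]; box-tests=13; leaf-entries=0; first=miss

== RESULT ==
[0, 18, 17, 20, 25, 8, 1, 6, 16, 7, 10, 19, 26]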